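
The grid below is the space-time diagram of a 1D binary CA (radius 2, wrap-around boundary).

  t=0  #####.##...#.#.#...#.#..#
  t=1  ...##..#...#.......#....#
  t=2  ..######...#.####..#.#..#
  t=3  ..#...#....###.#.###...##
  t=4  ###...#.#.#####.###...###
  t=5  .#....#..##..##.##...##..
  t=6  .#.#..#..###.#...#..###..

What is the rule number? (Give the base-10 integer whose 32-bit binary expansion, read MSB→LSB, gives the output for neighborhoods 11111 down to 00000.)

1720015097

  #####|.  b31=0 t=0,i=1
  ####.|#  b30=1 t=0,i=3
  ###.#|#  b29=1 t=0,i=4
  ###..|.  b28=0 t=2,i=7
  ##.##|.  b27=0 t=0,i=5
  ##.#.|#  b26=1 t=3,i=14
  ##..#|#  b25=1 t=1,i=5
  ##...|.  b24=0 t=0,i=8
  #.###|#  b23=1 t=2,i=13
  #.##.|.  b22=0 t=0,i=6
  #.#.#|.  b21=0 t=0,i=13
  #.#..|.  b20=0 t=0,i=15
  #..##|.  b19=0 t=0,i=23
  #..#.|#  b18=1 t=1,i=6
  #...#|.  b17=0 t=0,i=9
  #....|#  b16=1 t=1,i=13
  .####|.  b15=0 t=0,i=0
  .###.|#  b14=1 t=3,i=12
  .##.#|.  b13=0 t=5,i=14
  .##..|#  b12=1 t=0,i=7
  .#.##|#  b11=1 t=2,i=12
  .#.#.|.  b10=0 t=0,i=12
  .#..#|.  b9=0 t=0,i=22
  .#...|.  b8=0 t=0,i=16
  ..###|#  b7=1 t=0,i=24
  ..##.|#  b6=1 t=1,i=3
  ..#.#|#  b5=1 t=0,i=11
  ..#..|#  b4=1 t=1,i=7
  ...##|#  b3=1 t=1,i=2
  ...#.|.  b2=0 t=0,i=10
  ....#|.  b1=0 t=1,i=17
  .....|#  b0=1 t=1,i=14
  bits 01100110100001010101100011111001 = 1720015097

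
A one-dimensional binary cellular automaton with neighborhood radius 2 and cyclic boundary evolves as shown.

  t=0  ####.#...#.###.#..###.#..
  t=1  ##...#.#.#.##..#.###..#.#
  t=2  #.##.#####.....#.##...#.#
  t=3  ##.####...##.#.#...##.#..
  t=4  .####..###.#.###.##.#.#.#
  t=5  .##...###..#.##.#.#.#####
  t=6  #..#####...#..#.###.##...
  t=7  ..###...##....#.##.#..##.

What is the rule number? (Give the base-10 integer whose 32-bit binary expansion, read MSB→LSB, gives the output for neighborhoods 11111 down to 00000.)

  [31] ##### => .  t=2,i=7
  [30] ####. => .  t=0,i=2
  [29] ###.# => .  t=0,i=3
  [28] ###.. => .  t=1,i=1
  [27] ##.## => #  t=2,i=1
  [26] ##.#. => .  t=0,i=4
  [25] ##..# => .  t=1,i=13
  [24] ##... => #  t=1,i=2
  [23] #.### => #  t=0,i=11
  [22] #.##. => .  t=1,i=11
  [21] #.#.# => #  t=1,i=7
  [20] #.#.. => #  t=0,i=5
  [19] #..## => #  t=0,i=17
  [18] #..#. => .  t=1,i=14
  [17] #...# => #  t=0,i=7
  [16] #.... => #  t=2,i=11
  [15] .#### => #  t=0,i=1
  [14] .###. => #  t=0,i=12
  [13] .##.# => #  t=2,i=0
  [12] .##.. => .  t=1,i=12
  [11] .#.## => .  t=0,i=10
  [10] .#.#. => #  t=1,i=6
  [9] .#..# => .  t=0,i=16
  [8] .#... => .  t=0,i=6
  [7] ..### => #  t=0,i=0
  [6] ..##. => .  t=3,i=0
  [5] ..#.# => #  t=0,i=9
  [4] ..#.. => .  t=6,i=0
  [3] ...## => #  t=3,i=9
  [2] ...#. => .  t=0,i=8
  [1] ....# => #  t=2,i=13
  [0] ..... => .  t=2,i=12
  bits 00001001101110111110010010101010 = 163308714

163308714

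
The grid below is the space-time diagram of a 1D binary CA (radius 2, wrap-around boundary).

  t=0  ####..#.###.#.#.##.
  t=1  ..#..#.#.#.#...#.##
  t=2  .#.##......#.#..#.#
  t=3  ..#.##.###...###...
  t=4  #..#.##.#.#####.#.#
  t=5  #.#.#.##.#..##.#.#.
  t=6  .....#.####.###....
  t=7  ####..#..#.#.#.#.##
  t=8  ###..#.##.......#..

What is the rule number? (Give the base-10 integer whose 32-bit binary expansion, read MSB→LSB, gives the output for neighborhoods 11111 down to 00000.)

3440802507

  [31] ##### => #  t=4,i=12
  [30] ####. => #  t=0,i=2
  [29] ###.# => .  t=0,i=10
  [28] ###.. => .  t=0,i=3
  [27] ##.## => #  t=0,i=18
  [26] ##.#. => #  t=0,i=11
  [25] ##..# => .  t=0,i=4
  [24] ##... => #  t=2,i=5
  [23] #.### => .  t=0,i=0
  [22] #.##. => .  t=0,i=16
  [21] #.#.# => .  t=0,i=12
  [20] #.#.. => #  t=1,i=11
  [19] #..## => .  t=5,i=11
  [18] #..#. => #  t=0,i=5
  [17] #...# => #  t=1,i=13
  [16] #.... => .  t=2,i=6
  [15] .#### => .  t=0,i=1
  [14] .###. => #  t=0,i=9
  [13] .##.# => #  t=0,i=17
  [12] .##.. => #  t=1,i=18
  [11] .#.## => #  t=0,i=7
  [10] .#.#. => .  t=0,i=13
  [9] .#..# => #  t=1,i=3
  [8] .#... => .  t=1,i=12
  [7] ..### => #  t=3,i=13
  [6] ..##. => #  t=5,i=12
  [5] ..#.# => .  t=0,i=6
  [4] ..#.. => .  t=1,i=2
  [3] ...## => #  t=3,i=12
  [2] ...#. => .  t=1,i=14
  [1] ....# => #  t=2,i=9
  [0] ..... => #  t=2,i=7
  bits 11001101000101100111101011001011 = 3440802507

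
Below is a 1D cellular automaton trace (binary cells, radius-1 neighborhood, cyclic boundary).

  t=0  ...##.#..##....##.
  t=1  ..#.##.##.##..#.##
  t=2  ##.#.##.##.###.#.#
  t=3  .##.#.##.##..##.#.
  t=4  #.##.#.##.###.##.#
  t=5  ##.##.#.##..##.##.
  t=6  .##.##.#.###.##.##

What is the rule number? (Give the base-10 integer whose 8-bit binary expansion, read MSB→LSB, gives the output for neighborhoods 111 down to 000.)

  ###|.  b7=0 t=2,i=0
  ##.|#  b6=1 t=0,i=4
  #.#|#  b5=1 t=0,i=5
  #..|#  b4=1 t=0,i=7
  .##|.  b3=0 t=0,i=3
  .#.|.  b2=0 t=0,i=6
  ..#|#  b1=1 t=0,i=2
  ...|.  b0=0 t=0,i=0
  bits 01110010 = 114

114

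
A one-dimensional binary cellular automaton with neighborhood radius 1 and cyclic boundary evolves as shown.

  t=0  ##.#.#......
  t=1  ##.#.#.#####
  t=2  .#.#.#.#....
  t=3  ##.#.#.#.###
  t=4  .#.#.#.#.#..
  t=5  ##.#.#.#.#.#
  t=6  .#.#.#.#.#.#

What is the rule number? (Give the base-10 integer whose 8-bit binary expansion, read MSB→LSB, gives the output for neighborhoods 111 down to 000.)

  ###|.  b7=0 t=1,i=0
  ##.|#  b6=1 t=0,i=1
  #.#|.  b5=0 t=0,i=2
  #..|.  b4=0 t=0,i=6
  .##|#  b3=1 t=0,i=0
  .#.|#  b2=1 t=0,i=3
  ..#|#  b1=1 t=0,i=11
  ...|#  b0=1 t=0,i=7
  bits 01001111 = 79

79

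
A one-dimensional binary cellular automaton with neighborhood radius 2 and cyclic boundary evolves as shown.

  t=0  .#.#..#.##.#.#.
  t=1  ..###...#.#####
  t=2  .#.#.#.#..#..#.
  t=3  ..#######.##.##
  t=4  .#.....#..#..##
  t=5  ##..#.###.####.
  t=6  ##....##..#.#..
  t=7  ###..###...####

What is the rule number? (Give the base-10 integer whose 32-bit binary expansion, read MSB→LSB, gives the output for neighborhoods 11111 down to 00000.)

  [31] ##### => .  t=1,i=12
  [30] ####. => #  t=1,i=13
  [29] ###.# => .  t=3,i=8
  [28] ###.. => .  t=1,i=4
  [27] ##.## => .  t=3,i=9
  [26] ##.#. => #  t=0,i=10
  [25] ##..# => .  t=1,i=0
  [24] ##... => #  t=1,i=5
  [23] #.### => #  t=1,i=10
  [22] #.##. => #  t=0,i=8
  [21] #.#.# => #  t=0,i=11
  [20] #.#.. => #  t=0,i=3
  [19] #..## => #  t=1,i=1
  [18] #..#. => .  t=0,i=0
  [17] #...# => .  t=1,i=6
  [16] #.... => .  t=4,i=3
  [15] .#### => .  t=1,i=11
  [14] .###. => #  t=1,i=3
  [13] .##.# => .  t=0,i=9
  [12] .##.. => #  t=3,i=14
  [11] .#.## => .  t=0,i=7
  [10] .#.#. => #  t=0,i=2
  [9] .#..# => #  t=0,i=4
  [8] .#... => .  t=4,i=2
  [7] ..### => .  t=1,i=2
  [6] ..##. => #  t=4,i=13
  [5] ..#.# => .  t=0,i=1
  [4] ..#.. => #  t=2,i=10
  [3] ...## => #  t=6,i=5
  [2] ...#. => #  t=1,i=7
  [1] ....# => .  t=4,i=5
  [0] ..... => #  t=4,i=4
  bits 01000101111110000101011001011101 = 1173902941

1173902941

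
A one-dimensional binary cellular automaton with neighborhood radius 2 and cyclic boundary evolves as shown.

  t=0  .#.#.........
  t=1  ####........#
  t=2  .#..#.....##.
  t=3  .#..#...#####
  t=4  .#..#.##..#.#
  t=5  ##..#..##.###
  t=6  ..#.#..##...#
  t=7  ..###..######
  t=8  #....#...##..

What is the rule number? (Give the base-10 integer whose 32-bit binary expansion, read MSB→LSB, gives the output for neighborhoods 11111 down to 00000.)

  ##### -> #   bit 31 = 1  t=1,i=1
  ####. -> .   bit 30 = 0  t=1,i=2
  ###.# -> #   bit 29 = 1  t=3,i=12
  ###.. -> .   bit 28 = 0  t=1,i=3
  ##.## -> .   bit 27 = 0  t=5,i=9
  ##.#. -> .   bit 26 = 0  t=3,i=0
  ##..# -> #   bit 25 = 1  t=2,i=12
  ##... -> #   bit 24 = 1  t=1,i=4
  #.### -> .   bit 23 = 0  t=5,i=10
  #.##. -> .   bit 22 = 0  t=4,i=6
  #.#.# -> #   bit 21 = 1  t=4,i=12
  #.#.. -> #   bit 20 = 1  t=0,i=3
  #..## -> .   bit 19 = 0  t=5,i=6
  #..#. -> .   bit 18 = 0  t=2,i=0
  #...# -> #   bit 17 = 1  t=3,i=6
  #.... -> .   bit 16 = 0  t=0,i=5
  .#### -> .   bit 15 = 0  t=1,i=0
  .###. -> .   bit 14 = 0  t=7,i=3
  .##.# -> #   bit 13 = 1  t=5,i=8
  .##.. -> #   bit 12 = 1  t=2,i=11
  .#.## -> .   bit 11 = 0  t=4,i=5
  .#.#. -> #   bit 10 = 1  t=0,i=2
  .#..# -> .   bit 9 = 0  t=2,i=2
  .#... -> .   bit 8 = 0  t=0,i=4
  ..### -> .   bit 7 = 0  t=1,i=12
  ..##. -> #   bit 6 = 1  t=2,i=10
  ..#.# -> #   bit 5 = 1  t=0,i=1
  ..#.. -> #   bit 4 = 1  t=2,i=1
  ...## -> #   bit 3 = 1  t=1,i=11
  ...#. -> #   bit 2 = 1  t=0,i=0
  ....# -> #   bit 1 = 1  t=0,i=12
  ..... -> .   bit 0 = 0  t=0,i=6
  bits 10100011001100100011010001111110 = 2737976446

2737976446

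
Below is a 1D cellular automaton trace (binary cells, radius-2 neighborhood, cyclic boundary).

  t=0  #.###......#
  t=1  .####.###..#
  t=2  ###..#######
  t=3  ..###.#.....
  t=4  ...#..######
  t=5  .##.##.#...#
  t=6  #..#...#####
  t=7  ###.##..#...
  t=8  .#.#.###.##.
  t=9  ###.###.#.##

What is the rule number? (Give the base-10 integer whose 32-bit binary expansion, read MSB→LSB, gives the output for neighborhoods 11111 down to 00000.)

446685029

  nb #####: next=.  (t=2,i=0, bit31=0)
  nb ####.: next=.  (t=1,i=3, bit30=0)
  nb ###.#: next=.  (t=1,i=4, bit29=0)
  nb ###..: next=#  (t=0,i=4, bit28=1)
  nb ##.##: next=#  (t=0,i=1, bit27=1)
  nb ##.#.: next=.  (t=3,i=5, bit26=0)
  nb ##..#: next=#  (t=1,i=9, bit25=1)
  nb ##...: next=.  (t=0,i=5, bit24=0)
  nb #.###: next=#  (t=0,i=2, bit23=1)
  nb #.##.: next=.  (t=5,i=1, bit22=0)
  nb #.#.#: next=.  (t=8,i=3, bit21=0)
  nb #.#..: next=#  (t=3,i=6, bit20=1)
  nb #..##: next=#  (t=2,i=4, bit19=1)
  nb #..#.: next=#  (t=1,i=10, bit18=1)
  nb #...#: next=#  (t=4,i=1, bit17=1)
  nb #....: next=#  (t=0,i=6, bit16=1)
  nb .####: next=#  (t=1,i=2, bit15=1)
  nb .###.: next=#  (t=0,i=3, bit14=1)
  nb .##.#: next=.  (t=0,i=0, bit13=0)
  nb .##..: next=#  (t=7,i=5, bit12=1)
  nb .#.##: next=#  (t=1,i=0, bit11=1)
  nb .#.#.: next=#  (t=8,i=2, bit10=1)
  nb .#..#: next=#  (t=4,i=4, bit9=1)
  nb .#...: next=#  (t=3,i=7, bit8=1)
  nb ..###: next=.  (t=2,i=5, bit7=0)
  nb ..##.: next=#  (t=0,i=11, bit6=1)
  nb ..#.#: next=#  (t=1,i=11, bit5=1)
  nb ..#..: next=.  (t=4,i=3, bit4=0)
  nb ...##: next=.  (t=0,i=10, bit3=0)
  nb ...#.: next=#  (t=4,i=2, bit2=1)
  nb ....#: next=.  (t=0,i=9, bit1=0)
  nb .....: next=#  (t=0,i=7, bit0=1)
  bits 00011010100111111101111101100101 = 446685029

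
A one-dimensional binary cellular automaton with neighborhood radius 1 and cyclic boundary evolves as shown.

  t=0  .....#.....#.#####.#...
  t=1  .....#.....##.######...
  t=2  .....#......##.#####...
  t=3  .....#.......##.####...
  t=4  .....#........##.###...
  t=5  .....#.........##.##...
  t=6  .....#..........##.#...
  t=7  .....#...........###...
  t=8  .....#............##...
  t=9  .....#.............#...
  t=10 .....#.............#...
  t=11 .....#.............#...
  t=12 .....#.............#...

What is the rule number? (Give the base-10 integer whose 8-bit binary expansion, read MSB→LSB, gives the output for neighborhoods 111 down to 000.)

228

  nb ###: next=#  (t=0,i=14, bit7=1)
  nb ##.: next=#  (t=0,i=17, bit6=1)
  nb #.#: next=#  (t=0,i=12, bit5=1)
  nb #..: next=.  (t=0,i=6, bit4=0)
  nb .##: next=.  (t=0,i=13, bit3=0)
  nb .#.: next=#  (t=0,i=5, bit2=1)
  nb ..#: next=.  (t=0,i=4, bit1=0)
  nb ...: next=.  (t=0,i=0, bit0=0)
  bits 11100100 = 228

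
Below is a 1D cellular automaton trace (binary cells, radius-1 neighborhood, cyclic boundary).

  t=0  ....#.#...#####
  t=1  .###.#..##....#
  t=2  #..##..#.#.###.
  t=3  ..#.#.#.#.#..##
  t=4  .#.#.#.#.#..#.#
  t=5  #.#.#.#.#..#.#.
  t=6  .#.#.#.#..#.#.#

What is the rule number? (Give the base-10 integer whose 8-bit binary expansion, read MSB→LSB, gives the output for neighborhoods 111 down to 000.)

  ###|.  b7=0 t=0,i=11
  ##.|#  b6=1 t=0,i=14
  #.#|#  b5=1 t=0,i=5
  #..|.  b4=0 t=0,i=0
  .##|.  b3=0 t=0,i=10
  .#.|.  b2=0 t=0,i=4
  ..#|#  b1=1 t=0,i=3
  ...|#  b0=1 t=0,i=1
  bits 01100011 = 99

99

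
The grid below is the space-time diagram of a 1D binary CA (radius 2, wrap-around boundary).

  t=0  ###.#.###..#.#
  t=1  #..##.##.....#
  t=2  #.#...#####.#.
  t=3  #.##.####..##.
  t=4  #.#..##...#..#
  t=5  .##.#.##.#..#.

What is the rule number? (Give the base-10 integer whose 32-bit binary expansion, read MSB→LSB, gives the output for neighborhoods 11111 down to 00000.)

2247741837

  ##### -> #   bit 31 = 1  t=2,i=8
  ####. -> .   bit 30 = 0  t=0,i=1
  ###.# -> .   bit 29 = 0  t=0,i=2
  ###.. -> .   bit 28 = 0  t=0,i=8
  ##.## -> .   bit 27 = 0  t=1,i=5
  ##.#. -> #   bit 26 = 1  t=0,i=3
  ##..# -> .   bit 25 = 0  t=0,i=9
  ##... -> #   bit 24 = 1  t=1,i=8
  #.### -> #   bit 23 = 1  t=0,i=6
  #.##. -> #   bit 22 = 1  t=1,i=6
  #.#.# -> #   bit 21 = 1  t=0,i=4
  #.#.. -> #   bit 20 = 1  t=2,i=2
  #..## -> #   bit 19 = 1  t=1,i=2
  #..#. -> .   bit 18 = 0  t=0,i=10
  #...# -> .   bit 17 = 0  t=2,i=4
  #.... -> #   bit 16 = 1  t=1,i=9
  .#### -> #   bit 15 = 1  t=0,i=0
  .###. -> #   bit 14 = 1  t=0,i=7
  .##.# -> .   bit 13 = 0  t=1,i=4
  .##.. -> #   bit 12 = 1  t=1,i=0
  .#.## -> .   bit 11 = 0  t=0,i=5
  .#.#. -> .   bit 10 = 0  t=2,i=1
  .#..# -> .   bit 9 = 0  t=4,i=3
  .#... -> #   bit 8 = 1  t=2,i=3
  ..### -> #   bit 7 = 1  t=2,i=6
  ..##. -> .   bit 6 = 0  t=1,i=3
  ..#.# -> .   bit 5 = 0  t=0,i=11
  ..#.. -> .   bit 4 = 0  t=4,i=10
  ...## -> #   bit 3 = 1  t=1,i=12
  ...#. -> #   bit 2 = 1  t=4,i=9
  ....# -> .   bit 1 = 0  t=1,i=11
  ..... -> #   bit 0 = 1  t=1,i=10
  bits 10000101111110011101000110001101 = 2247741837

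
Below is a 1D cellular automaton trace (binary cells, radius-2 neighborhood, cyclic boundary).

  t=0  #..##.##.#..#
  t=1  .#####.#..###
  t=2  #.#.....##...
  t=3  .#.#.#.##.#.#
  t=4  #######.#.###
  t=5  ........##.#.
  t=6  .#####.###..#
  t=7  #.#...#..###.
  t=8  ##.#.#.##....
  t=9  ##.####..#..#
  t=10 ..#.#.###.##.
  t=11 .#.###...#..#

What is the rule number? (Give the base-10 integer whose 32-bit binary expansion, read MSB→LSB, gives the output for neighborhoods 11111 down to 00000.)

  ##### -> .   bit 31 = 0  t=1,i=3
  ####. -> .   bit 30 = 0  t=1,i=4
  ###.# -> .   bit 29 = 0  t=1,i=5
  ###.. -> #   bit 28 = 1  t=6,i=9
  ##.## -> #   bit 27 = 1  t=0,i=5
  ##.#. -> .   bit 26 = 0  t=0,i=8
  ##..# -> #   bit 25 = 1  t=0,i=1
  ##... -> #   bit 24 = 1  t=2,i=10
  #.### -> .   bit 23 = 0  t=1,i=1
  #.##. -> .   bit 22 = 0  t=0,i=6
  #.#.# -> #   bit 21 = 1  t=3,i=1
  #.#.. -> .   bit 20 = 0  t=0,i=9
  #..## -> #   bit 19 = 1  t=0,i=2
  #..#. -> #   bit 18 = 1  t=6,i=11
  #...# -> .   bit 17 = 0  t=2,i=11
  #.... -> .   bit 16 = 0  t=2,i=4
  .#### -> #   bit 15 = 1  t=1,i=2
  .###. -> .   bit 14 = 0  t=1,i=11
  .##.# -> #   bit 13 = 1  t=0,i=4
  .##.. -> .   bit 12 = 0  t=0,i=0
  .#.## -> #   bit 11 = 1  t=3,i=6
  .#.#. -> #   bit 10 = 1  t=2,i=1
  .#..# -> #   bit 9 = 1  t=0,i=10
  .#... -> #   bit 8 = 1  t=2,i=3
  ..### -> .   bit 7 = 0  t=1,i=10
  ..##. -> #   bit 6 = 1  t=0,i=3
  ..#.# -> .   bit 5 = 0  t=2,i=0
  ..#.. -> .   bit 4 = 0  t=7,i=6
  ...## -> #   bit 3 = 1  t=2,i=7
  ...#. -> #   bit 2 = 1  t=2,i=12
  ....# -> .   bit 1 = 0  t=2,i=6
  ..... -> #   bit 0 = 1  t=2,i=5
  bits 00011011001011001010111101001101 = 455913293

455913293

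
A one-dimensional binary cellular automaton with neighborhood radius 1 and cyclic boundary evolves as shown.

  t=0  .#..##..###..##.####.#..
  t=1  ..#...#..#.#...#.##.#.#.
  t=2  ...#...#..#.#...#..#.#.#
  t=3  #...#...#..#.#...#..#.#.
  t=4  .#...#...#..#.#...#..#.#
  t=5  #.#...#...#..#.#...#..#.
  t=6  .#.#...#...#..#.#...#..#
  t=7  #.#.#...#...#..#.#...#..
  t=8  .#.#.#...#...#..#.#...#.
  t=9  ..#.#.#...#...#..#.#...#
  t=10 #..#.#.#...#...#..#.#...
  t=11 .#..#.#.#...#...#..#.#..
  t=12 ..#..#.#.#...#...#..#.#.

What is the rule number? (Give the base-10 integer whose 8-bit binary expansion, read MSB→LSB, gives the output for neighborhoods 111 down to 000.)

  nb ###: next=#  (t=0,i=9, bit7=1)
  nb ##.: next=.  (t=0,i=5, bit6=0)
  nb #.#: next=#  (t=0,i=15, bit5=1)
  nb #..: next=#  (t=0,i=2, bit4=1)
  nb .##: next=.  (t=0,i=4, bit3=0)
  nb .#.: next=.  (t=0,i=1, bit2=0)
  nb ..#: next=.  (t=0,i=0, bit1=0)
  nb ...: next=.  (t=0,i=23, bit0=0)
  bits 10110000 = 176

176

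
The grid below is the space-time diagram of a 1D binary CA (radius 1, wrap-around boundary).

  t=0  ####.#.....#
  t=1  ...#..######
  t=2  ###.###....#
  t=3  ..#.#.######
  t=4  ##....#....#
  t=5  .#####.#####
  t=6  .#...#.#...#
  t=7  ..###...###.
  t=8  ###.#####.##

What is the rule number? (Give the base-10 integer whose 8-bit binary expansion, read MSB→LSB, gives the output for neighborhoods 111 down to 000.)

  ###|.  b7=0 t=0,i=0
  ##.|#  b6=1 t=0,i=3
  #.#|.  b5=0 t=0,i=4
  #..|#  b4=1 t=0,i=6
  .##|#  b3=1 t=0,i=11
  .#.|.  b2=0 t=0,i=5
  ..#|#  b1=1 t=0,i=10
  ...|#  b0=1 t=0,i=7
  bits 01011011 = 91

91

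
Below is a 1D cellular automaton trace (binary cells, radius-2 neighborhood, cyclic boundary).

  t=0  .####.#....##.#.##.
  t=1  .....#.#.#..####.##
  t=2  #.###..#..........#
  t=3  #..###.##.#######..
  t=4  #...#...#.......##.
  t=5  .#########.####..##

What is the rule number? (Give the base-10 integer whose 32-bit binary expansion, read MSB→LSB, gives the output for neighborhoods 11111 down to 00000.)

388135191

  nb #####: next=.  (t=3,i=12, bit31=0)
  nb ####.: next=.  (t=0,i=3, bit30=0)
  nb ###.#: next=.  (t=0,i=4, bit29=0)
  nb ###..: next=#  (t=2,i=4, bit28=1)
  nb ##.##: next=.  (t=1,i=16, bit27=0)
  nb ##.#.: next=#  (t=0,i=5, bit26=1)
  nb ##..#: next=#  (t=0,i=18, bit25=1)
  nb ##...: next=#  (t=1,i=0, bit24=1)
  nb #.###: next=.  (t=2,i=2, bit23=0)
  nb #.##.: next=.  (t=0,i=16, bit22=0)
  nb #.#.#: next=#  (t=0,i=14, bit21=1)
  nb #.#..: next=.  (t=0,i=6, bit20=0)
  nb #..##: next=.  (t=0,i=0, bit19=0)
  nb #..#.: next=.  (t=2,i=6, bit18=0)
  nb #...#: next=#  (t=4,i=2, bit17=1)
  nb #....: next=.  (t=0,i=8, bit16=0)
  nb .####: next=.  (t=0,i=2, bit15=0)
  nb .###.: next=#  (t=2,i=3, bit14=1)
  nb .##.#: next=#  (t=0,i=12, bit13=1)
  nb .##..: next=#  (t=0,i=17, bit12=1)
  nb .#.##: next=#  (t=0,i=15, bit11=1)
  nb .#.#.: next=.  (t=1,i=6, bit10=0)
  nb .#..#: next=.  (t=1,i=10, bit9=0)
  nb .#...: next=#  (t=0,i=7, bit8=1)
  nb ..###: next=.  (t=0,i=1, bit7=0)
  nb ..##.: next=.  (t=0,i=11, bit6=0)
  nb ..#.#: next=.  (t=1,i=5, bit5=0)
  nb ..#..: next=#  (t=2,i=7, bit4=1)
  nb ...##: next=.  (t=0,i=10, bit3=0)
  nb ...#.: next=#  (t=1,i=4, bit2=1)
  nb ....#: next=#  (t=0,i=9, bit1=1)
  nb .....: next=#  (t=1,i=2, bit0=1)
  bits 00010111001000100111100100010111 = 388135191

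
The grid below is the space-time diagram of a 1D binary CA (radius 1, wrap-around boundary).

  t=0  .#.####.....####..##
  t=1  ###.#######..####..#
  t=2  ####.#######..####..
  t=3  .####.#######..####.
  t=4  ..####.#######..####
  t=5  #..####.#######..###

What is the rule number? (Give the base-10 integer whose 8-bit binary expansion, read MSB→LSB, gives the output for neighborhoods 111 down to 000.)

245

  ###|#  b7=1 t=0,i=4
  ##.|#  b6=1 t=0,i=6
  #.#|#  b5=1 t=0,i=0
  #..|#  b4=1 t=0,i=7
  .##|.  b3=0 t=0,i=3
  .#.|#  b2=1 t=0,i=1
  ..#|.  b1=0 t=0,i=11
  ...|#  b0=1 t=0,i=8
  bits 11110101 = 245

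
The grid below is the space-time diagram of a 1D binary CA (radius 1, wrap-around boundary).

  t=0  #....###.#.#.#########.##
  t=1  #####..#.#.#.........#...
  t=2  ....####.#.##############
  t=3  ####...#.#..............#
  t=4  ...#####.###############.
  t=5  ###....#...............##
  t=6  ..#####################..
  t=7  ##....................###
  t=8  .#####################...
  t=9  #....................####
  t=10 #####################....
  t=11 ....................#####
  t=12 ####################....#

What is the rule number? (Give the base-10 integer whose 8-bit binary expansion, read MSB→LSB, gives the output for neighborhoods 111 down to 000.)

  ###|.  b7=0 t=0,i=6
  ##.|#  b6=1 t=0,i=0
  #.#|.  b5=0 t=0,i=8
  #..|#  b4=1 t=0,i=1
  .##|.  b3=0 t=0,i=5
  .#.|#  b2=1 t=0,i=9
  ..#|#  b1=1 t=0,i=4
  ...|#  b0=1 t=0,i=2
  bits 01010111 = 87

87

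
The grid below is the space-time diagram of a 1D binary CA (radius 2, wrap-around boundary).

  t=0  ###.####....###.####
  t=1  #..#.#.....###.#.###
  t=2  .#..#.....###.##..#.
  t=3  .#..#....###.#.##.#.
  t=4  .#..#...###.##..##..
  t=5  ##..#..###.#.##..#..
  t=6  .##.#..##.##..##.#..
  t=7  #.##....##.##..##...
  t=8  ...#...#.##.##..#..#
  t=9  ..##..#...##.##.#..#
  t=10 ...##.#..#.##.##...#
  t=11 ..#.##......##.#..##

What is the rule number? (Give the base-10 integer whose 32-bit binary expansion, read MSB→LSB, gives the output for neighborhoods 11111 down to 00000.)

  nb #####: next=#  (t=0,i=0, bit31=1)
  nb ####.: next=.  (t=0,i=1, bit30=0)
  nb ###.#: next=.  (t=0,i=2, bit29=0)
  nb ###..: next=.  (t=0,i=7, bit28=0)
  nb ##.##: next=#  (t=0,i=3, bit27=1)
  nb ##.#.: next=#  (t=1,i=14, bit26=1)
  nb ##..#: next=#  (t=1,i=1, bit25=1)
  nb ##...: next=.  (t=0,i=8, bit24=0)
  nb #.###: next=.  (t=0,i=4, bit23=0)
  nb #.##.: next=.  (t=2,i=14, bit22=0)
  nb #.#.#: next=#  (t=1,i=15, bit21=1)
  nb #.#..: next=.  (t=1,i=5, bit20=0)
  nb #..##: next=.  (t=4,i=15, bit19=0)
  nb #..#.: next=.  (t=1,i=2, bit18=0)
  nb #...#: next=.  (t=4,i=6, bit17=0)
  nb #....: next=.  (t=0,i=9, bit16=0)
  nb .####: next=#  (t=0,i=5, bit15=1)
  nb .###.: next=#  (t=0,i=13, bit14=1)
  nb .##.#: next=#  (t=3,i=16, bit13=1)
  nb .##..: next=#  (t=2,i=15, bit12=1)
  nb .#.##: next=.  (t=1,i=16, bit11=0)
  nb .#.#.: next=#  (t=1,i=4, bit10=1)
  nb .#..#: next=.  (t=2,i=2, bit9=0)
  nb .#...: next=.  (t=1,i=6, bit8=0)
  nb ..###: next=#  (t=0,i=12, bit7=1)
  nb ..##.: next=.  (t=4,i=16, bit6=0)
  nb ..#.#: next=.  (t=1,i=3, bit5=0)
  nb ..#..: next=#  (t=2,i=1, bit4=1)
  nb ...##: next=#  (t=0,i=11, bit3=1)
  nb ...#.: next=#  (t=4,i=0, bit2=1)
  nb ....#: next=.  (t=0,i=10, bit1=0)
  nb .....: next=.  (t=1,i=8, bit0=0)
  bits 10001110001000001111010010011100 = 2384524444

2384524444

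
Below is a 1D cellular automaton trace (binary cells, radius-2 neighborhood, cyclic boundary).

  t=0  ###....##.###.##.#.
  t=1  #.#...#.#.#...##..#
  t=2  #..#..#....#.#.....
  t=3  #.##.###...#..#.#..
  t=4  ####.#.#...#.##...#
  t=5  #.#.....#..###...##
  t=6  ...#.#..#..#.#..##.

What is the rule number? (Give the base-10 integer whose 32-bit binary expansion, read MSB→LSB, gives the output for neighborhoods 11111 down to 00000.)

1355065785

  ##### -> .   bit 31 = 0  t=4,i=1
  ####. -> #   bit 30 = 1  t=4,i=2
  ###.# -> .   bit 29 = 0  t=0,i=12
  ###.. -> #   bit 28 = 1  t=0,i=2
  ##.## -> .   bit 27 = 0  t=0,i=9
  ##.#. -> .   bit 26 = 0  t=0,i=16
  ##..# -> .   bit 25 = 0  t=1,i=16
  ##... -> .   bit 24 = 0  t=0,i=3
  #.### -> #   bit 23 = 1  t=0,i=0
  #.##. -> #   bit 22 = 1  t=0,i=14
  #.#.# -> .   bit 21 = 0  t=0,i=17
  #.#.. -> .   bit 20 = 0  t=1,i=2
  #..## -> .   bit 19 = 0  t=1,i=17
  #..#. -> #   bit 18 = 1  t=2,i=2
  #...# -> .   bit 17 = 0  t=1,i=4
  #.... -> .   bit 16 = 0  t=0,i=4
  .#### -> #   bit 15 = 1  t=4,i=0
  .###. -> .   bit 14 = 0  t=0,i=1
  .##.# -> #   bit 13 = 1  t=0,i=8
  .##.. -> .   bit 12 = 0  t=1,i=15
  .#.## -> #   bit 11 = 1  t=0,i=18
  .#.#. -> .   bit 10 = 0  t=1,i=7
  .#..# -> .   bit 9 = 0  t=2,i=1
  .#... -> #   bit 8 = 1  t=1,i=3
  ..### -> #   bit 7 = 1  t=4,i=18
  ..##. -> .   bit 6 = 0  t=0,i=7
  ..#.# -> #   bit 5 = 1  t=1,i=6
  ..#.. -> #   bit 4 = 1  t=2,i=0
  ...## -> #   bit 3 = 1  t=0,i=6
  ...#. -> .   bit 2 = 0  t=1,i=5
  ....# -> .   bit 1 = 0  t=0,i=5
  ..... -> #   bit 0 = 1  t=2,i=16
  bits 01010000110001001010100110111001 = 1355065785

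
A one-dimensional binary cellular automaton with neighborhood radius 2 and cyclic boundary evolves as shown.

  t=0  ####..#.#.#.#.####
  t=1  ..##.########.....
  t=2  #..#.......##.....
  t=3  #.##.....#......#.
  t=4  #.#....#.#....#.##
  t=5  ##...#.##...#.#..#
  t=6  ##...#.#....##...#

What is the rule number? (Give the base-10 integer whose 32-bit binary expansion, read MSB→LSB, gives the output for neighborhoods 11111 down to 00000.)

  nb #####: next=.  (t=0,i=0, bit31=0)
  nb ####.: next=#  (t=0,i=2, bit30=1)
  nb ###.#: next=#  (t=4,i=0, bit29=1)
  nb ###..: next=#  (t=0,i=3, bit28=1)
  nb ##.##: next=.  (t=1,i=4, bit27=0)
  nb ##.#.: next=#  (t=4,i=1, bit26=1)
  nb ##..#: next=.  (t=0,i=4, bit25=0)
  nb ##...: next=.  (t=1,i=13, bit24=0)
  nb #.###: next=.  (t=0,i=14, bit23=0)
  nb #.##.: next=#  (t=3,i=2, bit22=1)
  nb #.#.#: next=#  (t=0,i=8, bit21=1)
  nb #.#..: next=.  (t=4,i=2, bit20=0)
  nb #..##: next=.  (t=5,i=16, bit19=0)
  nb #..#.: next=#  (t=0,i=5, bit18=1)
  nb #...#: next=.  (t=5,i=3, bit17=0)
  nb #....: next=.  (t=1,i=14, bit16=0)
  nb .####: next=.  (t=0,i=15, bit15=0)
  nb .###.: next=#  (t=4,i=17, bit14=1)
  nb .##.#: next=#  (t=1,i=3, bit13=1)
  nb .##..: next=.  (t=2,i=12, bit12=0)
  nb .#.##: next=.  (t=0,i=13, bit11=0)
  nb .#.#.: next=#  (t=0,i=7, bit10=1)
  nb .#..#: next=.  (t=2,i=1, bit9=0)
  nb .#...: next=.  (t=2,i=4, bit8=0)
  nb ..###: next=#  (t=5,i=17, bit7=1)
  nb ..##.: next=.  (t=1,i=2, bit6=0)
  nb ..#.#: next=#  (t=0,i=6, bit5=1)
  nb ..#..: next=#  (t=2,i=0, bit4=1)
  nb ...##: next=.  (t=1,i=1, bit3=0)
  nb ...#.: next=.  (t=2,i=17, bit2=0)
  nb ....#: next=#  (t=1,i=0, bit1=1)
  nb .....: next=.  (t=1,i=15, bit0=0)
  bits 01110100011001000110010010110010 = 1952736434

1952736434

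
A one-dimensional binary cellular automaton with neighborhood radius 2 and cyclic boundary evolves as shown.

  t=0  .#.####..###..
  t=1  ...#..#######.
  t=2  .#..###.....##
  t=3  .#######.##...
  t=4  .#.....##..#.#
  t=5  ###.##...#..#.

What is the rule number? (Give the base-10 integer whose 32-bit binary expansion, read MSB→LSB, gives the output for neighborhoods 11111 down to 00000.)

999835523

  nb #####: next=.  (t=1,i=8, bit31=0)
  nb ####.: next=.  (t=0,i=5, bit30=0)
  nb ###.#: next=#  (t=3,i=7, bit29=1)
  nb ###..: next=#  (t=0,i=6, bit28=1)
  nb ##.##: next=#  (t=3,i=8, bit27=1)
  nb ##.#.: next=.  (t=2,i=0, bit26=0)
  nb ##..#: next=#  (t=0,i=7, bit25=1)
  nb ##...: next=#  (t=0,i=12, bit24=1)
  nb #.###: next=#  (t=0,i=3, bit23=1)
  nb #.##.: next=.  (t=3,i=9, bit22=0)
  nb #.#.#: next=.  (t=4,i=13, bit21=0)
  nb #.#..: next=#  (t=2,i=1, bit20=1)
  nb #..##: next=#  (t=0,i=8, bit19=1)
  nb #..#.: next=.  (t=4,i=10, bit18=0)
  nb #...#: next=.  (t=0,i=13, bit17=0)
  nb #....: next=.  (t=1,i=0, bit16=0)
  nb .####: next=.  (t=0,i=4, bit15=0)
  nb .###.: next=#  (t=0,i=10, bit14=1)
  nb .##.#: next=.  (t=2,i=13, bit13=0)
  nb .##..: next=.  (t=3,i=10, bit12=0)
  nb .#.##: next=.  (t=0,i=2, bit11=0)
  nb .#.#.: next=#  (t=4,i=0, bit10=1)
  nb .#..#: next=#  (t=1,i=4, bit9=1)
  nb .#...: next=#  (t=4,i=2, bit8=1)
  nb ..###: next=#  (t=0,i=9, bit7=1)
  nb ..##.: next=.  (t=2,i=12, bit6=0)
  nb ..#.#: next=.  (t=0,i=1, bit5=0)
  nb ..#..: next=.  (t=1,i=3, bit4=0)
  nb ...##: next=.  (t=2,i=11, bit3=0)
  nb ...#.: next=.  (t=0,i=0, bit2=0)
  nb ....#: next=#  (t=1,i=1, bit1=1)
  nb .....: next=#  (t=2,i=9, bit0=1)
  bits 00111011100110000100011110000011 = 999835523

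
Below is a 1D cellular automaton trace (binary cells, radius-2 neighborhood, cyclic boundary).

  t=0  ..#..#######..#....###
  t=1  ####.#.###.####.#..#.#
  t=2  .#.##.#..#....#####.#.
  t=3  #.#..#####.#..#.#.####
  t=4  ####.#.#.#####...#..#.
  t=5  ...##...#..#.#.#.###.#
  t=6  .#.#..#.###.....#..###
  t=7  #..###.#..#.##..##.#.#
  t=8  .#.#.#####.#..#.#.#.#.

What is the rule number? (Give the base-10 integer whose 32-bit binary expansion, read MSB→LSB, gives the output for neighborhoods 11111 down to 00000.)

3054963409

  [31] ##### => #  t=0,i=7
  [30] ####. => .  t=0,i=10
  [29] ###.# => #  t=1,i=3
  [28] ###.. => #  t=0,i=11
  [27] ##.## => .  t=1,i=10
  [26] ##.#. => #  t=1,i=4
  [25] ##..# => #  t=0,i=0
  [24] ##... => .  t=4,i=14
  [23] #.### => .  t=1,i=7
  [22] #.##. => .  t=2,i=3
  [21] #.#.# => .  t=1,i=5
  [20] #.#.. => #  t=1,i=16
  [19] #..## => .  t=0,i=4
  [18] #..#. => #  t=0,i=1
  [17] #...# => #  t=4,i=15
  [16] #.... => #  t=0,i=16
  [15] .#### => .  t=0,i=6
  [14] .###. => .  t=0,i=20
  [13] .##.# => .  t=2,i=4
  [12] .##.. => .  t=5,i=4
  [11] .#.## => #  t=1,i=6
  [10] .#.#. => .  t=3,i=15
  [9] .#..# => #  t=0,i=3
  [8] .#... => .  t=0,i=15
  [7] ..### => #  t=0,i=5
  [6] ..##. => #  t=5,i=3
  [5] ..#.# => .  t=1,i=19
  [4] ..#.. => #  t=0,i=2
  [3] ...## => .  t=0,i=18
  [2] ...#. => .  t=4,i=16
  [1] ....# => .  t=0,i=17
  [0] ..... => #  t=6,i=13
  bits 10110110000101110000101011010001 = 3054963409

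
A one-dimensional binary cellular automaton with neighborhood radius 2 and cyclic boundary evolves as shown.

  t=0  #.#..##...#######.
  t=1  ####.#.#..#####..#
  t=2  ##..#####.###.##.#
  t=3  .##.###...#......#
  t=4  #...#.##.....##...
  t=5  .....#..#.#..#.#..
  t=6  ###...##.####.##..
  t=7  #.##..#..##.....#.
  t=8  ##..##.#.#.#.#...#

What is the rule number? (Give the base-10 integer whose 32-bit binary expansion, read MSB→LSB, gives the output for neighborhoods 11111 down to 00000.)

2545192641

  #####|#  b31=1 t=0,i=12
  ####.|.  b30=0 t=0,i=15
  ###.#|.  b29=0 t=0,i=16
  ###..|#  b28=1 t=1,i=14
  ##.##|.  b27=0 t=2,i=9
  ##.#.|#  b26=1 t=0,i=17
  ##..#|#  b25=1 t=1,i=15
  ##...|#  b24=1 t=0,i=7
  #.###|#  b23=1 t=2,i=10
  #.##.|.  b22=0 t=2,i=14
  #.#.#|#  b21=1 t=0,i=0
  #.#..|#  b20=1 t=0,i=2
  #..##|.  b19=0 t=0,i=4
  #..#.|#  b18=1 t=5,i=7
  #...#|.  b17=0 t=0,i=8
  #....|.  b16=0 t=3,i=12
  .####|#  b15=1 t=0,i=11
  .###.|.  b14=0 t=2,i=0
  .##.#|.  b13=0 t=2,i=15
  .##..|.  b12=0 t=0,i=6
  .#.##|#  b11=1 t=3,i=0
  .#.#.|#  b10=1 t=0,i=1
  .#..#|#  b9=1 t=0,i=3
  .#...|.  b8=0 t=3,i=11
  ..###|#  b7=1 t=0,i=10
  ..##.|#  b6=1 t=0,i=5
  ..#.#|.  b5=0 t=3,i=17
  ..#..|.  b4=0 t=3,i=10
  ...##|.  b3=0 t=0,i=9
  ...#.|.  b2=0 t=3,i=9
  ....#|.  b1=0 t=3,i=15
  .....|#  b0=1 t=3,i=13
  bits 10010111101101001000111011000001 = 2545192641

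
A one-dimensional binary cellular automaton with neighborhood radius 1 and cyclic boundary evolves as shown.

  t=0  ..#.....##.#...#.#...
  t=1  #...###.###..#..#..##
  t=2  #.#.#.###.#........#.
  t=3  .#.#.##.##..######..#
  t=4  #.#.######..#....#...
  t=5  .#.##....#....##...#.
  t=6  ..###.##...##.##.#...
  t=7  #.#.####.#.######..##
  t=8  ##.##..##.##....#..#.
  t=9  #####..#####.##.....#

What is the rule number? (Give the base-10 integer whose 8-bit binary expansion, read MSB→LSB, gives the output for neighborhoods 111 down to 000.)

105

  nb ###: next=.  (t=1,i=5, bit7=0)
  nb ##.: next=#  (t=0,i=9, bit6=1)
  nb #.#: next=#  (t=0,i=10, bit5=1)
  nb #..: next=.  (t=0,i=3, bit4=0)
  nb .##: next=#  (t=0,i=8, bit3=1)
  nb .#.: next=.  (t=0,i=2, bit2=0)
  nb ..#: next=.  (t=0,i=1, bit1=0)
  nb ...: next=#  (t=0,i=0, bit0=1)
  bits 01101001 = 105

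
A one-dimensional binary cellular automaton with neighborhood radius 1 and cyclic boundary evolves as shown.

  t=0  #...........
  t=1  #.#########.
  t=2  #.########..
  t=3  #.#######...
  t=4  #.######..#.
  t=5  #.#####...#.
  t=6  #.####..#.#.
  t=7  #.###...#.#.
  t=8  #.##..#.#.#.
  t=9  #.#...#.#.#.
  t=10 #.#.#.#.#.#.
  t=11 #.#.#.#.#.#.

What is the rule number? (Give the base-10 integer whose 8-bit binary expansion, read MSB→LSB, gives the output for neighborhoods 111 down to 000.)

  nb ###: next=#  (t=1,i=3, bit7=1)
  nb ##.: next=.  (t=1,i=10, bit6=0)
  nb #.#: next=.  (t=1,i=1, bit5=0)
  nb #..: next=.  (t=0,i=1, bit4=0)
  nb .##: next=#  (t=1,i=2, bit3=1)
  nb .#.: next=#  (t=0,i=0, bit2=1)
  nb ..#: next=.  (t=0,i=11, bit1=0)
  nb ...: next=#  (t=0,i=2, bit0=1)
  bits 10001101 = 141

141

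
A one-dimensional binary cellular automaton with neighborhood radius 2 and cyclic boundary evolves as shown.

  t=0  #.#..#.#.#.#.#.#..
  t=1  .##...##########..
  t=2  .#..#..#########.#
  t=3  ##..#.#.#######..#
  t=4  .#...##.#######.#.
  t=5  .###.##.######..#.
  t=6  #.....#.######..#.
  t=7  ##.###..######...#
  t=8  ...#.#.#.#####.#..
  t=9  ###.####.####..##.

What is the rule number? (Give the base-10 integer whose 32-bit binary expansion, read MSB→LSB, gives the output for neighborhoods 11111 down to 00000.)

3501892951

  nb #####: next=#  (t=1,i=8, bit31=1)
  nb ####.: next=#  (t=1,i=14, bit30=1)
  nb ###.#: next=.  (t=2,i=15, bit29=0)
  nb ###..: next=#  (t=1,i=15, bit28=1)
  nb ##.##: next=.  (t=4,i=7, bit27=0)
  nb ##.#.: next=.  (t=2,i=16, bit26=0)
  nb ##..#: next=.  (t=3,i=2, bit25=0)
  nb ##...: next=.  (t=1,i=3, bit24=0)
  nb #.###: next=#  (t=3,i=8, bit23=1)
  nb #.##.: next=.  (t=5,i=5, bit22=0)
  nb #.#.#: next=#  (t=0,i=7, bit21=1)
  nb #.#..: next=#  (t=0,i=2, bit20=1)
  nb #..##: next=#  (t=2,i=6, bit19=1)
  nb #..#.: next=.  (t=0,i=4, bit18=0)
  nb #...#: next=#  (t=1,i=4, bit17=1)
  nb #....: next=.  (t=6,i=2, bit16=0)
  nb .####: next=#  (t=1,i=7, bit15=1)
  nb .###.: next=.  (t=3,i=0, bit14=0)
  nb .##.#: next=#  (t=4,i=6, bit13=1)
  nb .##..: next=.  (t=1,i=2, bit12=0)
  nb .#.##: next=.  (t=3,i=7, bit11=0)
  nb .#.#.: next=#  (t=0,i=1, bit10=1)
  nb .#..#: next=.  (t=0,i=3, bit9=0)
  nb .#...: next=#  (t=4,i=2, bit8=1)
  nb ..###: next=.  (t=1,i=6, bit7=0)
  nb ..##.: next=#  (t=1,i=1, bit6=1)
  nb ..#.#: next=.  (t=0,i=0, bit5=0)
  nb ..#..: next=#  (t=2,i=4, bit4=1)
  nb ...##: next=.  (t=1,i=0, bit3=0)
  nb ...#.: next=#  (t=6,i=5, bit2=1)
  nb ....#: next=#  (t=6,i=4, bit1=1)
  nb .....: next=#  (t=6,i=3, bit0=1)
  bits 11010000101110101010010101010111 = 3501892951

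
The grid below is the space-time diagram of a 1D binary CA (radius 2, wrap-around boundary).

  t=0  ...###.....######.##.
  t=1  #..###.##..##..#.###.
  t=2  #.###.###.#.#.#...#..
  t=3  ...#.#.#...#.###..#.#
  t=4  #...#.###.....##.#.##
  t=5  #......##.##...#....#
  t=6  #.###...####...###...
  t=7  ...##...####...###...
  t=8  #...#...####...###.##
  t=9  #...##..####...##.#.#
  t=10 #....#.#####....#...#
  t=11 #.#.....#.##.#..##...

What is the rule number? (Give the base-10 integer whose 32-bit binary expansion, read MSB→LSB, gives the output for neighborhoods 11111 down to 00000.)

  #####|.  b31=0 t=0,i=13
  ####.|#  b30=1 t=0,i=15
  ###.#|.  b29=0 t=0,i=16
  ###..|#  b28=1 t=0,i=5
  ##.##|#  b27=1 t=0,i=17
  ##.#.|.  b26=0 t=1,i=20
  ##..#|.  b25=0 t=1,i=9
  ##...|.  b24=0 t=0,i=6
  #.###|.  b23=0 t=1,i=17
  #.##.|#  b22=1 t=0,i=18
  #.#.#|.  b21=0 t=2,i=10
  #.#..|#  b20=1 t=1,i=0
  #..##|#  b19=1 t=1,i=2
  #..#.|#  b18=1 t=1,i=14
  #...#|.  b17=0 t=2,i=16
  #....|#  b16=1 t=0,i=0
  .####|#  b15=1 t=0,i=12
  .###.|#  b14=1 t=0,i=4
  .##.#|#  b13=1 t=4,i=15
  .##..|#  b12=1 t=0,i=19
  .#.##|.  b11=0 t=1,i=16
  .#.#.|#  b10=1 t=2,i=11
  .#..#|.  b9=0 t=1,i=1
  .#...|#  b8=1 t=2,i=15
  ..###|#  b7=1 t=0,i=3
  ..##.|.  b6=0 t=1,i=11
  ..#.#|.  b5=0 t=1,i=15
  ..#..|#  b4=1 t=2,i=18
  ...##|.  b3=0 t=0,i=2
  ...#.|.  b2=0 t=2,i=17
  ....#|.  b1=0 t=0,i=1
  .....|#  b0=1 t=0,i=8
  bits 01011000010111011111010110010001 = 1482552721

1482552721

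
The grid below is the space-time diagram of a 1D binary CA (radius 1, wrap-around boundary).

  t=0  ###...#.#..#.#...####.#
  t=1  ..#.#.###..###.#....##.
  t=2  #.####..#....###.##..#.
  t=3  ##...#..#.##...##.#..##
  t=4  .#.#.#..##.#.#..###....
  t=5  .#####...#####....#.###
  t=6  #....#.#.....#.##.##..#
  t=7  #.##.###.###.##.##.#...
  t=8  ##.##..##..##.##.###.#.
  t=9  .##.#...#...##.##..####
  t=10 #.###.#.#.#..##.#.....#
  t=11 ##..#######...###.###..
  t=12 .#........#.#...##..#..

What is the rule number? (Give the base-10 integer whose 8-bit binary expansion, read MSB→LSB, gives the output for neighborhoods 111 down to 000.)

  nb ###: next=.  (t=0,i=0, bit7=0)
  nb ##.: next=#  (t=0,i=2, bit6=1)
  nb #.#: next=#  (t=0,i=7, bit5=1)
  nb #..: next=.  (t=0,i=3, bit4=0)
  nb .##: next=.  (t=0,i=17, bit3=0)
  nb .#.: next=#  (t=0,i=6, bit2=1)
  nb ..#: next=.  (t=0,i=5, bit1=0)
  nb ...: next=#  (t=0,i=4, bit0=1)
  bits 01100101 = 101

101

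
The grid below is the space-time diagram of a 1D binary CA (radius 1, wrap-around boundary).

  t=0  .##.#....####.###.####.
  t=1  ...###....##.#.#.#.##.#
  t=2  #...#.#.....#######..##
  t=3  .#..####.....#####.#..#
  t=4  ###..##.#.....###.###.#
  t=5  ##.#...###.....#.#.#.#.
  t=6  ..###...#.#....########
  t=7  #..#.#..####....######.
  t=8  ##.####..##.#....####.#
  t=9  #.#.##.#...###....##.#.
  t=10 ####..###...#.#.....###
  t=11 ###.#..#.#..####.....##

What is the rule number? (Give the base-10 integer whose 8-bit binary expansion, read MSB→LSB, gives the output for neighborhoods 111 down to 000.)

  ###|#  b7=1 t=0,i=10
  ##.|.  b6=0 t=0,i=2
  #.#|#  b5=1 t=0,i=3
  #..|#  b4=1 t=0,i=5
  .##|.  b3=0 t=0,i=1
  .#.|#  b2=1 t=0,i=4
  ..#|.  b1=0 t=0,i=0
  ...|.  b0=0 t=0,i=6
  bits 10110100 = 180

180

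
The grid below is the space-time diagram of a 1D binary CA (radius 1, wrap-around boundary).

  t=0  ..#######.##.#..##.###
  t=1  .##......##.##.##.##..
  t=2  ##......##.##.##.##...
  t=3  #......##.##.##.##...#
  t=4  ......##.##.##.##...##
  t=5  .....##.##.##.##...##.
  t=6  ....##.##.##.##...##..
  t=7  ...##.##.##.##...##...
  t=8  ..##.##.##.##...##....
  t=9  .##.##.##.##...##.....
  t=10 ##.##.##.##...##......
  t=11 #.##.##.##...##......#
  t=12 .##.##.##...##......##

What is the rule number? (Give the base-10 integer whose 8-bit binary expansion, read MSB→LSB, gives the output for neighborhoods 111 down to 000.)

  nb ###: next=.  (t=0,i=3, bit7=0)
  nb ##.: next=.  (t=0,i=8, bit6=0)
  nb #.#: next=#  (t=0,i=9, bit5=1)
  nb #..: next=.  (t=0,i=0, bit4=0)
  nb .##: next=#  (t=0,i=2, bit3=1)
  nb .#.: next=#  (t=0,i=13, bit2=1)
  nb ..#: next=#  (t=0,i=1, bit1=1)
  nb ...: next=.  (t=1,i=4, bit0=0)
  bits 00101110 = 46

46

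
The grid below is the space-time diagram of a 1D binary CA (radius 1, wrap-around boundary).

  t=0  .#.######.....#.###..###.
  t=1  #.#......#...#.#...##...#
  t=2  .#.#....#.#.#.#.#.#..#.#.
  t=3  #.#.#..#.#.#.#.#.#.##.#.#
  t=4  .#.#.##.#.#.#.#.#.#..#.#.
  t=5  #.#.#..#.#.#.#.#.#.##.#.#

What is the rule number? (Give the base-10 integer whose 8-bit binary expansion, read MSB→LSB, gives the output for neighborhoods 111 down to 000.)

50

  [7] ### => .  t=0,i=4
  [6] ##. => .  t=0,i=8
  [5] #.# => #  t=0,i=2
  [4] #.. => #  t=0,i=9
  [3] .## => .  t=0,i=3
  [2] .#. => .  t=0,i=1
  [1] ..# => #  t=0,i=0
  [0] ... => .  t=0,i=10
  bits 00110010 = 50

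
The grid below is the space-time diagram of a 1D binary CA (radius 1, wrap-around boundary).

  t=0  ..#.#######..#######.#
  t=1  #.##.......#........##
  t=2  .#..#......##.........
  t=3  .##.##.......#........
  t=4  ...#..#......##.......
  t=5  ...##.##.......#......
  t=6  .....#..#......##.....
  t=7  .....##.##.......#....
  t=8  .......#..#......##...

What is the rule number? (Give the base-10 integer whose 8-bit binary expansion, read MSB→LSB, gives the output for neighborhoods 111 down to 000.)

52

  ###|.  b7=0 t=0,i=5
  ##.|.  b6=0 t=0,i=10
  #.#|#  b5=1 t=0,i=3
  #..|#  b4=1 t=0,i=0
  .##|.  b3=0 t=0,i=4
  .#.|#  b2=1 t=0,i=2
  ..#|.  b1=0 t=0,i=1
  ...|.  b0=0 t=1,i=5
  bits 00110100 = 52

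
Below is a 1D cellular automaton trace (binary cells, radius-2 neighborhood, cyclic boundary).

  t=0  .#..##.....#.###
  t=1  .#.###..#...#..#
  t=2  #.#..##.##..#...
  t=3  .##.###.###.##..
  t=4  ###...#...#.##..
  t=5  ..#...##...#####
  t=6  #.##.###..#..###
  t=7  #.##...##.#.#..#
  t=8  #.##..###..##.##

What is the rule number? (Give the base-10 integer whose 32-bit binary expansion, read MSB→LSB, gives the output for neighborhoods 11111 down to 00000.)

  #####|#  b31=1 t=5,i=13
  ####.|#  b30=1 t=5,i=14
  ###.#|#  b29=1 t=0,i=15
  ###..|#  b28=1 t=1,i=5
  ##.##|.  b27=0 t=2,i=7
  ##.#.|.  b26=0 t=0,i=0
  ##..#|#  b25=1 t=1,i=6
  ##...|.  b24=0 t=0,i=6
  #.###|.  b23=0 t=0,i=13
  #.##.|#  b22=1 t=2,i=8
  #.#.#|.  b21=0 t=1,i=1
  #.#..|#  b20=1 t=0,i=1
  #..##|#  b19=1 t=0,i=3
  #..#.|.  b18=0 t=1,i=7
  #...#|.  b17=0 t=1,i=10
  #....|.  b16=0 t=0,i=7
  .####|.  b15=0 t=5,i=12
  .###.|.  b14=0 t=0,i=14
  .##.#|#  b13=1 t=2,i=6
  .##..|#  b12=1 t=0,i=5
  .#.##|#  b11=1 t=0,i=12
  .#.#.|#  b10=1 t=1,i=0
  .#..#|.  b9=0 t=0,i=2
  .#...|#  b8=1 t=1,i=9
  ..###|.  b7=0 t=4,i=0
  ..##.|#  b6=1 t=0,i=4
  ..#.#|.  b5=0 t=0,i=11
  ..#..|#  b4=1 t=1,i=8
  ...##|#  b3=1 t=3,i=0
  ...#.|.  b2=0 t=0,i=10
  ....#|.  b1=0 t=0,i=9
  .....|#  b0=1 t=0,i=8
  bits 11110010010110000011110101011001 = 4065869145

4065869145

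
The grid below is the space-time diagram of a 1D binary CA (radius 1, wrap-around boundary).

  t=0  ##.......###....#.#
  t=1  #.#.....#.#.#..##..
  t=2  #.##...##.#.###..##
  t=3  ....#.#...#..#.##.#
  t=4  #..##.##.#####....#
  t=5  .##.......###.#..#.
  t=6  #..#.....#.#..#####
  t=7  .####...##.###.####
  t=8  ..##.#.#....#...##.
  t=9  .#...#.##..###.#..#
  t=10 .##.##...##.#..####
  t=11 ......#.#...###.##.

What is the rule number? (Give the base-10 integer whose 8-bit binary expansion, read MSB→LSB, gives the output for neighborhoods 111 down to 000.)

  ###|#  b7=1 t=0,i=0
  ##.|.  b6=0 t=0,i=1
  #.#|.  b5=0 t=0,i=17
  #..|#  b4=1 t=0,i=2
  .##|.  b3=0 t=0,i=9
  .#.|#  b2=1 t=0,i=16
  ..#|#  b1=1 t=0,i=8
  ...|.  b0=0 t=0,i=3
  bits 10010110 = 150

150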